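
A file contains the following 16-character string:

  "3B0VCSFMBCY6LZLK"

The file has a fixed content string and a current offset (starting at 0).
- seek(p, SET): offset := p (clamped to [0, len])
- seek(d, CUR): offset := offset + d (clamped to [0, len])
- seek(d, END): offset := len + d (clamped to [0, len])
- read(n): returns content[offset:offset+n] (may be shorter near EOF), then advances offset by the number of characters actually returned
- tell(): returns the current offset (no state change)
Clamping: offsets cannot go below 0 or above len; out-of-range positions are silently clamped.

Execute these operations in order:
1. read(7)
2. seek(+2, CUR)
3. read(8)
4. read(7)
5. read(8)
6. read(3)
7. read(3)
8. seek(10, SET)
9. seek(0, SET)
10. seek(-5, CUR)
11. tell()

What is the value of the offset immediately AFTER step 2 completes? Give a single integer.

Answer: 9

Derivation:
After 1 (read(7)): returned '3B0VCSF', offset=7
After 2 (seek(+2, CUR)): offset=9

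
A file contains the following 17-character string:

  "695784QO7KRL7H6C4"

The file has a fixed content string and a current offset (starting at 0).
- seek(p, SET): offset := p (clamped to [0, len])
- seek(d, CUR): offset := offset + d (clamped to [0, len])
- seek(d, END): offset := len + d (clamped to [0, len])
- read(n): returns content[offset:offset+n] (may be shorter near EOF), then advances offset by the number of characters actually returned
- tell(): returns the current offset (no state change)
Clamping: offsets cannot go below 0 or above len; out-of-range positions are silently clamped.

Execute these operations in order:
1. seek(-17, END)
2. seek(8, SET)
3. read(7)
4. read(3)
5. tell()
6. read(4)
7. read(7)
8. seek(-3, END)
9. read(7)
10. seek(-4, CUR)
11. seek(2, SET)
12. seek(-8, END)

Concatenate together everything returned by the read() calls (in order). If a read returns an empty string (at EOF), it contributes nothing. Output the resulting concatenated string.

Answer: 7KRL7H6C46C4

Derivation:
After 1 (seek(-17, END)): offset=0
After 2 (seek(8, SET)): offset=8
After 3 (read(7)): returned '7KRL7H6', offset=15
After 4 (read(3)): returned 'C4', offset=17
After 5 (tell()): offset=17
After 6 (read(4)): returned '', offset=17
After 7 (read(7)): returned '', offset=17
After 8 (seek(-3, END)): offset=14
After 9 (read(7)): returned '6C4', offset=17
After 10 (seek(-4, CUR)): offset=13
After 11 (seek(2, SET)): offset=2
After 12 (seek(-8, END)): offset=9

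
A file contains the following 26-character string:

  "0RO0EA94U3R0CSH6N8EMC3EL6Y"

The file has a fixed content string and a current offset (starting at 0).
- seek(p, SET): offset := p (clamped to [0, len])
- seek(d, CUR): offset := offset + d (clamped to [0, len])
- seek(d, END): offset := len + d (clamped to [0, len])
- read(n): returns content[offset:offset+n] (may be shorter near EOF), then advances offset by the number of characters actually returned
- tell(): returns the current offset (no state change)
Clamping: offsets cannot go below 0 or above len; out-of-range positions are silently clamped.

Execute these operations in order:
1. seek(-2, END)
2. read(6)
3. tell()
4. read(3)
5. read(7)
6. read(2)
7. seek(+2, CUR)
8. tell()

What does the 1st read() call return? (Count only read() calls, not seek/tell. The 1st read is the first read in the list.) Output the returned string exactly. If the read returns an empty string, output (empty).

Answer: 6Y

Derivation:
After 1 (seek(-2, END)): offset=24
After 2 (read(6)): returned '6Y', offset=26
After 3 (tell()): offset=26
After 4 (read(3)): returned '', offset=26
After 5 (read(7)): returned '', offset=26
After 6 (read(2)): returned '', offset=26
After 7 (seek(+2, CUR)): offset=26
After 8 (tell()): offset=26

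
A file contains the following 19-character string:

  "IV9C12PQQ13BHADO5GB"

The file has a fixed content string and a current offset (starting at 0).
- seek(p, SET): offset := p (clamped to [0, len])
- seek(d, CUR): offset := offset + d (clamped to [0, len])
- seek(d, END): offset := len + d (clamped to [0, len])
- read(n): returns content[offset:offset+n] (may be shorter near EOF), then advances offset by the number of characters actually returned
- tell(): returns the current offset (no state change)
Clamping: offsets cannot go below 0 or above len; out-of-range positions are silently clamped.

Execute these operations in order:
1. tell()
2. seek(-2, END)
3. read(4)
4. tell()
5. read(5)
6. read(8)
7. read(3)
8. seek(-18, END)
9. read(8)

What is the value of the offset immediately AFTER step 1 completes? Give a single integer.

Answer: 0

Derivation:
After 1 (tell()): offset=0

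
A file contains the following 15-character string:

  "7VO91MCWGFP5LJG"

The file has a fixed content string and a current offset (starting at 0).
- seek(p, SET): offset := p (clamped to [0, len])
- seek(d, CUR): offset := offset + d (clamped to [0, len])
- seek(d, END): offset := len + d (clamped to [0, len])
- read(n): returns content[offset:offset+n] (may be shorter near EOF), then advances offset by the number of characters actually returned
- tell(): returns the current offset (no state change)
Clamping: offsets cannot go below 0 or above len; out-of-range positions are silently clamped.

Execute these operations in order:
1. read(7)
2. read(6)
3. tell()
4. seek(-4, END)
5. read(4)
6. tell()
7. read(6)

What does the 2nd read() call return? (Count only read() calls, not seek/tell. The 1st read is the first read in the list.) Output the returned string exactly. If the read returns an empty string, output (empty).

Answer: WGFP5L

Derivation:
After 1 (read(7)): returned '7VO91MC', offset=7
After 2 (read(6)): returned 'WGFP5L', offset=13
After 3 (tell()): offset=13
After 4 (seek(-4, END)): offset=11
After 5 (read(4)): returned '5LJG', offset=15
After 6 (tell()): offset=15
After 7 (read(6)): returned '', offset=15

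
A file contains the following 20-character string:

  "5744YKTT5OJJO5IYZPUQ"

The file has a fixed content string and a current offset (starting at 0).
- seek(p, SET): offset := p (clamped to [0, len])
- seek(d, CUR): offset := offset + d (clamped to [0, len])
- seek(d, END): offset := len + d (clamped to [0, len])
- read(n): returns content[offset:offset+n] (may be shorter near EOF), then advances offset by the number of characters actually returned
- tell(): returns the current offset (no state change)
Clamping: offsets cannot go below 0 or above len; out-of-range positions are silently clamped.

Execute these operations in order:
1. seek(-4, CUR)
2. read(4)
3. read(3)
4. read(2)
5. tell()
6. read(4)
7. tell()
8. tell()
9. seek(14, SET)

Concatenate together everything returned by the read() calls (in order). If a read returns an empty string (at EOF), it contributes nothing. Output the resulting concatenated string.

After 1 (seek(-4, CUR)): offset=0
After 2 (read(4)): returned '5744', offset=4
After 3 (read(3)): returned 'YKT', offset=7
After 4 (read(2)): returned 'T5', offset=9
After 5 (tell()): offset=9
After 6 (read(4)): returned 'OJJO', offset=13
After 7 (tell()): offset=13
After 8 (tell()): offset=13
After 9 (seek(14, SET)): offset=14

Answer: 5744YKTT5OJJO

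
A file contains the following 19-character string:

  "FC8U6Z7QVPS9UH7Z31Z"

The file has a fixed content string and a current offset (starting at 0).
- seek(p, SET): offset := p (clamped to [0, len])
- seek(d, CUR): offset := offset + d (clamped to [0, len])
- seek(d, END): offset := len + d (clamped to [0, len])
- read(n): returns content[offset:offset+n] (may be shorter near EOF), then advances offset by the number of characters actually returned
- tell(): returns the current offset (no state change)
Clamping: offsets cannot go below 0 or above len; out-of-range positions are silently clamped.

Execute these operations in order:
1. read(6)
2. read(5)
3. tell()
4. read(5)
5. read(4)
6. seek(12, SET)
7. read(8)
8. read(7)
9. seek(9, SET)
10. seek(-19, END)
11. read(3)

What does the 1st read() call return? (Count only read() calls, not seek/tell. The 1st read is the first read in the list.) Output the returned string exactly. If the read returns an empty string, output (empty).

Answer: FC8U6Z

Derivation:
After 1 (read(6)): returned 'FC8U6Z', offset=6
After 2 (read(5)): returned '7QVPS', offset=11
After 3 (tell()): offset=11
After 4 (read(5)): returned '9UH7Z', offset=16
After 5 (read(4)): returned '31Z', offset=19
After 6 (seek(12, SET)): offset=12
After 7 (read(8)): returned 'UH7Z31Z', offset=19
After 8 (read(7)): returned '', offset=19
After 9 (seek(9, SET)): offset=9
After 10 (seek(-19, END)): offset=0
After 11 (read(3)): returned 'FC8', offset=3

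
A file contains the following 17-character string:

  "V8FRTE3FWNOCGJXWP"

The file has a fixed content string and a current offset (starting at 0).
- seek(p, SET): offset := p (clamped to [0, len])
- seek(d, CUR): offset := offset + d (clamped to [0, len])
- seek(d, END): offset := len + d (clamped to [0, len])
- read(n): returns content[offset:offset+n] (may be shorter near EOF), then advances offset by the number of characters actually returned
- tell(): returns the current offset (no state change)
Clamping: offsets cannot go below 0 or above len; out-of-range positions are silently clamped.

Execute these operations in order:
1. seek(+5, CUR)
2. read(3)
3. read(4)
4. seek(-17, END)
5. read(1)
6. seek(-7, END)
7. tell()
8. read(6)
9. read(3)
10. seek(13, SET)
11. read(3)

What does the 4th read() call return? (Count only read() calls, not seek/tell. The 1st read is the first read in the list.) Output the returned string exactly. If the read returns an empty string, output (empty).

Answer: OCGJXW

Derivation:
After 1 (seek(+5, CUR)): offset=5
After 2 (read(3)): returned 'E3F', offset=8
After 3 (read(4)): returned 'WNOC', offset=12
After 4 (seek(-17, END)): offset=0
After 5 (read(1)): returned 'V', offset=1
After 6 (seek(-7, END)): offset=10
After 7 (tell()): offset=10
After 8 (read(6)): returned 'OCGJXW', offset=16
After 9 (read(3)): returned 'P', offset=17
After 10 (seek(13, SET)): offset=13
After 11 (read(3)): returned 'JXW', offset=16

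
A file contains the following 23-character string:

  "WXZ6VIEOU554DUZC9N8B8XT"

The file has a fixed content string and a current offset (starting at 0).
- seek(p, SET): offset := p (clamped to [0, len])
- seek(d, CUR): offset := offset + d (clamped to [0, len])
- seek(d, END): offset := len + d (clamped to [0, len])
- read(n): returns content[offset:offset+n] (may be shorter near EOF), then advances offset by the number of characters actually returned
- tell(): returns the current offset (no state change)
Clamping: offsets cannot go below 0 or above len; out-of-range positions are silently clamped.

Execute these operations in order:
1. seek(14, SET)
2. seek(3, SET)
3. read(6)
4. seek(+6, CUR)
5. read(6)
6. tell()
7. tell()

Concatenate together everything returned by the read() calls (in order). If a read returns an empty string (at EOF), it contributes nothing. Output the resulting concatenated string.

After 1 (seek(14, SET)): offset=14
After 2 (seek(3, SET)): offset=3
After 3 (read(6)): returned '6VIEOU', offset=9
After 4 (seek(+6, CUR)): offset=15
After 5 (read(6)): returned 'C9N8B8', offset=21
After 6 (tell()): offset=21
After 7 (tell()): offset=21

Answer: 6VIEOUC9N8B8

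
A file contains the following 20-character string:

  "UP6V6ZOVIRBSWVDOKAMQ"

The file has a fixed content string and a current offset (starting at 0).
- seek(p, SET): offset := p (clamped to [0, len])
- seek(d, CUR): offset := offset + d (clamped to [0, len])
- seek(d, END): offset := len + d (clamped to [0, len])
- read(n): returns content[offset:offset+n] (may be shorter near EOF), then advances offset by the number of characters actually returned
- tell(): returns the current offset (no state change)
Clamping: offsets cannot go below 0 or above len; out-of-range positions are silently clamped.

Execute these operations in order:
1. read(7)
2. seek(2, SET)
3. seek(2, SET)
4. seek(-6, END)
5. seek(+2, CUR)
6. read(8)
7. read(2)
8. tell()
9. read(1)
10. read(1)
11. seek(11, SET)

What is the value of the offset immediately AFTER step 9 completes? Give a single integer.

Answer: 20

Derivation:
After 1 (read(7)): returned 'UP6V6ZO', offset=7
After 2 (seek(2, SET)): offset=2
After 3 (seek(2, SET)): offset=2
After 4 (seek(-6, END)): offset=14
After 5 (seek(+2, CUR)): offset=16
After 6 (read(8)): returned 'KAMQ', offset=20
After 7 (read(2)): returned '', offset=20
After 8 (tell()): offset=20
After 9 (read(1)): returned '', offset=20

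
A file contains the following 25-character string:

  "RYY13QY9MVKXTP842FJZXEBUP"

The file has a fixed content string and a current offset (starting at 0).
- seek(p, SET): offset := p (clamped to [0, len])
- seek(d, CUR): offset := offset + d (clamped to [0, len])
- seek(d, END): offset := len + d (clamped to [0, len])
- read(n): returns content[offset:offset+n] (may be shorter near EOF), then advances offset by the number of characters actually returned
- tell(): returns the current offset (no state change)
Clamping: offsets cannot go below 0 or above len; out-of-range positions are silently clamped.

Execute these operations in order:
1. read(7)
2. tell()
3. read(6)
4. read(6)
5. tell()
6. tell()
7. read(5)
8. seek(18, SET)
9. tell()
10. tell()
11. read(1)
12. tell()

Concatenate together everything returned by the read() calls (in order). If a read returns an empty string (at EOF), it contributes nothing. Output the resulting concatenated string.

Answer: RYY13QY9MVKXTP842FJZXEBUJ

Derivation:
After 1 (read(7)): returned 'RYY13QY', offset=7
After 2 (tell()): offset=7
After 3 (read(6)): returned '9MVKXT', offset=13
After 4 (read(6)): returned 'P842FJ', offset=19
After 5 (tell()): offset=19
After 6 (tell()): offset=19
After 7 (read(5)): returned 'ZXEBU', offset=24
After 8 (seek(18, SET)): offset=18
After 9 (tell()): offset=18
After 10 (tell()): offset=18
After 11 (read(1)): returned 'J', offset=19
After 12 (tell()): offset=19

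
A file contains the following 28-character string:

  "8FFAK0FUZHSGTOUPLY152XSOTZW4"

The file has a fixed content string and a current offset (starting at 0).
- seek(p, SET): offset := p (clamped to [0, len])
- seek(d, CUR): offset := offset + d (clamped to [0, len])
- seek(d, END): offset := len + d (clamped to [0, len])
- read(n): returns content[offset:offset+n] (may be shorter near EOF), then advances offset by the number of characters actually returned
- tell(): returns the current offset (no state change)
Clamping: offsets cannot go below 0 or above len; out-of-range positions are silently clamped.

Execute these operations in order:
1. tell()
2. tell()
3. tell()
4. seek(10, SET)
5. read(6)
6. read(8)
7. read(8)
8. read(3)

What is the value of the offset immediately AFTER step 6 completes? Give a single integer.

After 1 (tell()): offset=0
After 2 (tell()): offset=0
After 3 (tell()): offset=0
After 4 (seek(10, SET)): offset=10
After 5 (read(6)): returned 'SGTOUP', offset=16
After 6 (read(8)): returned 'LY152XSO', offset=24

Answer: 24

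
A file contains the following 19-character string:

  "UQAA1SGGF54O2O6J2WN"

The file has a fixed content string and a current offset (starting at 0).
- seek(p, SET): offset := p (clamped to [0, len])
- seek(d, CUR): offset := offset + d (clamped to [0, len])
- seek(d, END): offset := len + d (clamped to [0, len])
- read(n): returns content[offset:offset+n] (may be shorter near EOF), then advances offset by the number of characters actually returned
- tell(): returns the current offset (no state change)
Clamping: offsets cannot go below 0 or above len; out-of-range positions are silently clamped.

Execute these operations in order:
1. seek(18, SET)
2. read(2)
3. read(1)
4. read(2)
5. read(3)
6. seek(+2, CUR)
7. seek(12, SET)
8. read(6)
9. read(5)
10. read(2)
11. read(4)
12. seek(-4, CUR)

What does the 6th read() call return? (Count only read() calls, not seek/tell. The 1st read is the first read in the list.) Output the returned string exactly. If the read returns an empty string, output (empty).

Answer: N

Derivation:
After 1 (seek(18, SET)): offset=18
After 2 (read(2)): returned 'N', offset=19
After 3 (read(1)): returned '', offset=19
After 4 (read(2)): returned '', offset=19
After 5 (read(3)): returned '', offset=19
After 6 (seek(+2, CUR)): offset=19
After 7 (seek(12, SET)): offset=12
After 8 (read(6)): returned '2O6J2W', offset=18
After 9 (read(5)): returned 'N', offset=19
After 10 (read(2)): returned '', offset=19
After 11 (read(4)): returned '', offset=19
After 12 (seek(-4, CUR)): offset=15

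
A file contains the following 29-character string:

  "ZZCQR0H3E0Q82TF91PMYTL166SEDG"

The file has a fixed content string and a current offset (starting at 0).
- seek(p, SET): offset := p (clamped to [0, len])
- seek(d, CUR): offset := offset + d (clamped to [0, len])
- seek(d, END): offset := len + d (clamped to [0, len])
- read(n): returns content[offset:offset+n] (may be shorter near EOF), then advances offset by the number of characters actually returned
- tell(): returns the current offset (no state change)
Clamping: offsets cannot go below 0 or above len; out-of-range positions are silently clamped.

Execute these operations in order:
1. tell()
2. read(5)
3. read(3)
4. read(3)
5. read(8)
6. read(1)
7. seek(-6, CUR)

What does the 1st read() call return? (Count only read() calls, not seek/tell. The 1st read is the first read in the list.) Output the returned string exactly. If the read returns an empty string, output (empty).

After 1 (tell()): offset=0
After 2 (read(5)): returned 'ZZCQR', offset=5
After 3 (read(3)): returned '0H3', offset=8
After 4 (read(3)): returned 'E0Q', offset=11
After 5 (read(8)): returned '82TF91PM', offset=19
After 6 (read(1)): returned 'Y', offset=20
After 7 (seek(-6, CUR)): offset=14

Answer: ZZCQR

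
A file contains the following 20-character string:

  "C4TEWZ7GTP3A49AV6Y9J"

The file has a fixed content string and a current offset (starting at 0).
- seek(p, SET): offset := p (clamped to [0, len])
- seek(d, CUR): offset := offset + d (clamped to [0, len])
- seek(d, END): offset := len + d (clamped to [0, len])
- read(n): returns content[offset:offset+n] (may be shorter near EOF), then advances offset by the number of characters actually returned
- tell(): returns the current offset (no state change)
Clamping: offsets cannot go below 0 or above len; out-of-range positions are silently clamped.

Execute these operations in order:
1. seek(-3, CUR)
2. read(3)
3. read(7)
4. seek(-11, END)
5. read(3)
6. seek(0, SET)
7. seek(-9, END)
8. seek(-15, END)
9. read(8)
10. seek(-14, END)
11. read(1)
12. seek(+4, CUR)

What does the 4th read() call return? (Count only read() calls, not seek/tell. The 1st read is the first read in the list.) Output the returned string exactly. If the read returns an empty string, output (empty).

After 1 (seek(-3, CUR)): offset=0
After 2 (read(3)): returned 'C4T', offset=3
After 3 (read(7)): returned 'EWZ7GTP', offset=10
After 4 (seek(-11, END)): offset=9
After 5 (read(3)): returned 'P3A', offset=12
After 6 (seek(0, SET)): offset=0
After 7 (seek(-9, END)): offset=11
After 8 (seek(-15, END)): offset=5
After 9 (read(8)): returned 'Z7GTP3A4', offset=13
After 10 (seek(-14, END)): offset=6
After 11 (read(1)): returned '7', offset=7
After 12 (seek(+4, CUR)): offset=11

Answer: Z7GTP3A4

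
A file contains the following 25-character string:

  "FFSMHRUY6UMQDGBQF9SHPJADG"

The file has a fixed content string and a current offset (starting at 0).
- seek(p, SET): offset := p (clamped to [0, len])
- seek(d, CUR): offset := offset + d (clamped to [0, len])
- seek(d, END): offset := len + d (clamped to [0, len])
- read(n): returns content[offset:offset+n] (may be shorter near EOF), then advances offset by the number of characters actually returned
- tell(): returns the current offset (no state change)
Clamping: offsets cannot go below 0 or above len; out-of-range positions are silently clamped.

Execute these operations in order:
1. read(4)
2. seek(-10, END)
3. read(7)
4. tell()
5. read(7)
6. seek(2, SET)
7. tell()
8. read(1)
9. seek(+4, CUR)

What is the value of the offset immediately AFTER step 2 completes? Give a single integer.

Answer: 15

Derivation:
After 1 (read(4)): returned 'FFSM', offset=4
After 2 (seek(-10, END)): offset=15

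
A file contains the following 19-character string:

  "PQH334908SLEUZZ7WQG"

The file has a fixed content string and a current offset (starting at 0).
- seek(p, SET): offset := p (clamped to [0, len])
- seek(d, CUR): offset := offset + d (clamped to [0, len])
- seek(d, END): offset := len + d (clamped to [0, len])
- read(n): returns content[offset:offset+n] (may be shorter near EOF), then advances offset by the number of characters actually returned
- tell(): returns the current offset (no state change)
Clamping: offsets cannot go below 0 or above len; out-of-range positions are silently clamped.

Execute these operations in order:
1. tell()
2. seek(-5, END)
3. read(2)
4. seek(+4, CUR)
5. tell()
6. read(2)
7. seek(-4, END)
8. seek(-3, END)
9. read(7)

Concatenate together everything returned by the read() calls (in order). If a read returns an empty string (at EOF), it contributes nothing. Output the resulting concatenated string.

After 1 (tell()): offset=0
After 2 (seek(-5, END)): offset=14
After 3 (read(2)): returned 'Z7', offset=16
After 4 (seek(+4, CUR)): offset=19
After 5 (tell()): offset=19
After 6 (read(2)): returned '', offset=19
After 7 (seek(-4, END)): offset=15
After 8 (seek(-3, END)): offset=16
After 9 (read(7)): returned 'WQG', offset=19

Answer: Z7WQG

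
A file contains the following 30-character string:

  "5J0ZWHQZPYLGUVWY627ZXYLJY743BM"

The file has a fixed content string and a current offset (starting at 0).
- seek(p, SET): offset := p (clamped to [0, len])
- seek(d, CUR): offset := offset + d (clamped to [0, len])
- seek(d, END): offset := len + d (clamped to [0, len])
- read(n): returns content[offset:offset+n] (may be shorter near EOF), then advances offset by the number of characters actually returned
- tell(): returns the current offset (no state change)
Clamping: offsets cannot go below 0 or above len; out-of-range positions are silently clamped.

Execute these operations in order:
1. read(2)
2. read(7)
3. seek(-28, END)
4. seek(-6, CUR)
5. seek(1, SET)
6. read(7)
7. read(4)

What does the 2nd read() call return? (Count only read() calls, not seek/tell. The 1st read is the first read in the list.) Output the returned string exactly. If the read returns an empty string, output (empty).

After 1 (read(2)): returned '5J', offset=2
After 2 (read(7)): returned '0ZWHQZP', offset=9
After 3 (seek(-28, END)): offset=2
After 4 (seek(-6, CUR)): offset=0
After 5 (seek(1, SET)): offset=1
After 6 (read(7)): returned 'J0ZWHQZ', offset=8
After 7 (read(4)): returned 'PYLG', offset=12

Answer: 0ZWHQZP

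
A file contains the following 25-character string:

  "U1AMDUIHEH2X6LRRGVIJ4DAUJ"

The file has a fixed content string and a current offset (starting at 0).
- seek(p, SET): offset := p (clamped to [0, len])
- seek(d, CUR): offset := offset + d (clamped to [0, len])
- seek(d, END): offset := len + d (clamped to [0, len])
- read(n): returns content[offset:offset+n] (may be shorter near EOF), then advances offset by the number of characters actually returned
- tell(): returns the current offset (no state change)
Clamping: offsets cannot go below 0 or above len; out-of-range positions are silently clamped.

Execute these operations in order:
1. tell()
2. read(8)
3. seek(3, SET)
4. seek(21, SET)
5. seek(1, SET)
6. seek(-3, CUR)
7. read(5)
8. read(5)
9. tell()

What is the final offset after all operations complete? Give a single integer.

After 1 (tell()): offset=0
After 2 (read(8)): returned 'U1AMDUIH', offset=8
After 3 (seek(3, SET)): offset=3
After 4 (seek(21, SET)): offset=21
After 5 (seek(1, SET)): offset=1
After 6 (seek(-3, CUR)): offset=0
After 7 (read(5)): returned 'U1AMD', offset=5
After 8 (read(5)): returned 'UIHEH', offset=10
After 9 (tell()): offset=10

Answer: 10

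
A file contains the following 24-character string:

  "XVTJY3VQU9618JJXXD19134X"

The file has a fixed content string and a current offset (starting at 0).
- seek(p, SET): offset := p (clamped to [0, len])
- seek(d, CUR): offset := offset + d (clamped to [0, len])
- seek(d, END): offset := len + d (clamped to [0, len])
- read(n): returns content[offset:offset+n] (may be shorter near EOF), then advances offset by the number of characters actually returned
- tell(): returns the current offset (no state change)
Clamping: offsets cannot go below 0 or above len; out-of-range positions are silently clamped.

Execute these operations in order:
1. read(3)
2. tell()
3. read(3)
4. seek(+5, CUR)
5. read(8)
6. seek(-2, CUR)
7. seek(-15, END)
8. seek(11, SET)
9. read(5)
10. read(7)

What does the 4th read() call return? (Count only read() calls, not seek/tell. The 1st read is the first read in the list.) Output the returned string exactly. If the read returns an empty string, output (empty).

After 1 (read(3)): returned 'XVT', offset=3
After 2 (tell()): offset=3
After 3 (read(3)): returned 'JY3', offset=6
After 4 (seek(+5, CUR)): offset=11
After 5 (read(8)): returned '18JJXXD1', offset=19
After 6 (seek(-2, CUR)): offset=17
After 7 (seek(-15, END)): offset=9
After 8 (seek(11, SET)): offset=11
After 9 (read(5)): returned '18JJX', offset=16
After 10 (read(7)): returned 'XD19134', offset=23

Answer: 18JJX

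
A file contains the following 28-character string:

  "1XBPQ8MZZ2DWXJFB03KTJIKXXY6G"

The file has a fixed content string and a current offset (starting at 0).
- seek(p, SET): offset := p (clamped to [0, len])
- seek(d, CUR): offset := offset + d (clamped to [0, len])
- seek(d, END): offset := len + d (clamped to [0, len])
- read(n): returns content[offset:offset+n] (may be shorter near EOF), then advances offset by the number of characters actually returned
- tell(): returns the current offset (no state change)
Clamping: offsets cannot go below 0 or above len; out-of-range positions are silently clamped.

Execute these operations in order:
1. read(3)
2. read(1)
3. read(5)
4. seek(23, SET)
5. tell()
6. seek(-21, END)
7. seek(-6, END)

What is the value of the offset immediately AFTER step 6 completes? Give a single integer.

Answer: 7

Derivation:
After 1 (read(3)): returned '1XB', offset=3
After 2 (read(1)): returned 'P', offset=4
After 3 (read(5)): returned 'Q8MZZ', offset=9
After 4 (seek(23, SET)): offset=23
After 5 (tell()): offset=23
After 6 (seek(-21, END)): offset=7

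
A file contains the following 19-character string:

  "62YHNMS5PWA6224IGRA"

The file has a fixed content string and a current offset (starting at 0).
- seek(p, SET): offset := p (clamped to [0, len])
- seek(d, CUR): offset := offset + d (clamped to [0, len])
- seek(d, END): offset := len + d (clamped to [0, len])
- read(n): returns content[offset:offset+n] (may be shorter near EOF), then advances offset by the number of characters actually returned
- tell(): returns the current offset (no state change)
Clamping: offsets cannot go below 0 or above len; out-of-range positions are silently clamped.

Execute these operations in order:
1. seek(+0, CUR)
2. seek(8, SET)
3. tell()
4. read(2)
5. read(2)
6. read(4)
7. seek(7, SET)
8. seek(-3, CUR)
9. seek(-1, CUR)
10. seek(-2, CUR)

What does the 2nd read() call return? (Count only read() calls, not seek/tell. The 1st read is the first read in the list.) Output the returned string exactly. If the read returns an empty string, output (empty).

After 1 (seek(+0, CUR)): offset=0
After 2 (seek(8, SET)): offset=8
After 3 (tell()): offset=8
After 4 (read(2)): returned 'PW', offset=10
After 5 (read(2)): returned 'A6', offset=12
After 6 (read(4)): returned '224I', offset=16
After 7 (seek(7, SET)): offset=7
After 8 (seek(-3, CUR)): offset=4
After 9 (seek(-1, CUR)): offset=3
After 10 (seek(-2, CUR)): offset=1

Answer: A6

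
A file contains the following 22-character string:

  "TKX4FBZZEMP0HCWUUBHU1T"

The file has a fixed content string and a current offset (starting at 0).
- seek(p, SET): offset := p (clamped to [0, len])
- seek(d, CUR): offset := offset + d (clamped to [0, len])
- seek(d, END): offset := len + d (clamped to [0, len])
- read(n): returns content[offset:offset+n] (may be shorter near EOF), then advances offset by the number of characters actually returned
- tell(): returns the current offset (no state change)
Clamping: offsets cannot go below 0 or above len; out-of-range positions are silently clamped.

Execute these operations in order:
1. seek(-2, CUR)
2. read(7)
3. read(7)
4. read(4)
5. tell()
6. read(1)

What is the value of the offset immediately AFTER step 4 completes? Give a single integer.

After 1 (seek(-2, CUR)): offset=0
After 2 (read(7)): returned 'TKX4FBZ', offset=7
After 3 (read(7)): returned 'ZEMP0HC', offset=14
After 4 (read(4)): returned 'WUUB', offset=18

Answer: 18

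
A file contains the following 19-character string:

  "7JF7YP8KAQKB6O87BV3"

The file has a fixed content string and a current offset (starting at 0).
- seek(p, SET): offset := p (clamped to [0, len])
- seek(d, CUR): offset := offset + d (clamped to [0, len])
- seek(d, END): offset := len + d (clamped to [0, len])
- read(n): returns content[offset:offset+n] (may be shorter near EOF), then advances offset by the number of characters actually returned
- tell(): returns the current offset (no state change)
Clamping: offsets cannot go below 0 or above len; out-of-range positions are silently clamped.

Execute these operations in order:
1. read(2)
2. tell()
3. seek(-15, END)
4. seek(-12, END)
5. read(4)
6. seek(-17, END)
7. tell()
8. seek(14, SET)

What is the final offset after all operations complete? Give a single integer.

After 1 (read(2)): returned '7J', offset=2
After 2 (tell()): offset=2
After 3 (seek(-15, END)): offset=4
After 4 (seek(-12, END)): offset=7
After 5 (read(4)): returned 'KAQK', offset=11
After 6 (seek(-17, END)): offset=2
After 7 (tell()): offset=2
After 8 (seek(14, SET)): offset=14

Answer: 14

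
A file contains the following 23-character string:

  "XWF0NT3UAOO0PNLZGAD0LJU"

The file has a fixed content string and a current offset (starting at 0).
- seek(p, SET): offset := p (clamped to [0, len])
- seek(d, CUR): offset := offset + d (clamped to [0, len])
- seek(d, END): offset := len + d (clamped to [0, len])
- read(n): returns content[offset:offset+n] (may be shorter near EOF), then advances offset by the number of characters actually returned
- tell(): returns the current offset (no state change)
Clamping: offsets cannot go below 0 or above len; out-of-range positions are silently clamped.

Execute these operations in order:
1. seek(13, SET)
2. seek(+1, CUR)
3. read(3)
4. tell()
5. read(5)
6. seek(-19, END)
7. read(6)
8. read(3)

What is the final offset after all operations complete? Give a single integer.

Answer: 13

Derivation:
After 1 (seek(13, SET)): offset=13
After 2 (seek(+1, CUR)): offset=14
After 3 (read(3)): returned 'LZG', offset=17
After 4 (tell()): offset=17
After 5 (read(5)): returned 'AD0LJ', offset=22
After 6 (seek(-19, END)): offset=4
After 7 (read(6)): returned 'NT3UAO', offset=10
After 8 (read(3)): returned 'O0P', offset=13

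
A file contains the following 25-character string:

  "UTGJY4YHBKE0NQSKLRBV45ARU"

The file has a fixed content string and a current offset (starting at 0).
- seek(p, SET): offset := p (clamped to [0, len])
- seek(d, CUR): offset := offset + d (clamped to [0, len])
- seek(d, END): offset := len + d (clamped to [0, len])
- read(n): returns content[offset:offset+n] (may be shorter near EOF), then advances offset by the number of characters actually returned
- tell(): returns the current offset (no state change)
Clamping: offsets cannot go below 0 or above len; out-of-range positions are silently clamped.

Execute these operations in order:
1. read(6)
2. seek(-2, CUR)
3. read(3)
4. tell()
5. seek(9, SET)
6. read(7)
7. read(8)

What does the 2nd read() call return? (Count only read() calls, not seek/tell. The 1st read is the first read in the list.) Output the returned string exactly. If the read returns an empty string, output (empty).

After 1 (read(6)): returned 'UTGJY4', offset=6
After 2 (seek(-2, CUR)): offset=4
After 3 (read(3)): returned 'Y4Y', offset=7
After 4 (tell()): offset=7
After 5 (seek(9, SET)): offset=9
After 6 (read(7)): returned 'KE0NQSK', offset=16
After 7 (read(8)): returned 'LRBV45AR', offset=24

Answer: Y4Y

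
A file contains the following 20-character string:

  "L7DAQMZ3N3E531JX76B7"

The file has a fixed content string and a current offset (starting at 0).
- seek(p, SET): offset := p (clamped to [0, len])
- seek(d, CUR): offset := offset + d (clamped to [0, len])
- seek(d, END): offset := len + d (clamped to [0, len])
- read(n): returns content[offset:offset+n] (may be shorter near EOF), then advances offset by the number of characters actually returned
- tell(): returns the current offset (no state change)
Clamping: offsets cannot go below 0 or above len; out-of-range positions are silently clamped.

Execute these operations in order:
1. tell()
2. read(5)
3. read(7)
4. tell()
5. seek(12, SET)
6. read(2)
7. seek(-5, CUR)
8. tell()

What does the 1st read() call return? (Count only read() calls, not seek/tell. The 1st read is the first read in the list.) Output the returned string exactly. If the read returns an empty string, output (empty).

Answer: L7DAQ

Derivation:
After 1 (tell()): offset=0
After 2 (read(5)): returned 'L7DAQ', offset=5
After 3 (read(7)): returned 'MZ3N3E5', offset=12
After 4 (tell()): offset=12
After 5 (seek(12, SET)): offset=12
After 6 (read(2)): returned '31', offset=14
After 7 (seek(-5, CUR)): offset=9
After 8 (tell()): offset=9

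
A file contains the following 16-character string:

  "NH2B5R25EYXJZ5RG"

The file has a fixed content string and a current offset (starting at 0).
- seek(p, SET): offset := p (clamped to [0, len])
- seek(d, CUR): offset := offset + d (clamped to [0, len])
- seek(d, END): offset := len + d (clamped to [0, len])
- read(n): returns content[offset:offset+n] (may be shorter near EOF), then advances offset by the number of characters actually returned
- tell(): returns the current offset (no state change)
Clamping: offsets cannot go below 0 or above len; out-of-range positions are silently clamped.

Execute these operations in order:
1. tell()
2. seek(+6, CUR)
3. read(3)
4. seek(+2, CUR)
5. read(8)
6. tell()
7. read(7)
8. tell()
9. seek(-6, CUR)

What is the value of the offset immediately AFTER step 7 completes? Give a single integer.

After 1 (tell()): offset=0
After 2 (seek(+6, CUR)): offset=6
After 3 (read(3)): returned '25E', offset=9
After 4 (seek(+2, CUR)): offset=11
After 5 (read(8)): returned 'JZ5RG', offset=16
After 6 (tell()): offset=16
After 7 (read(7)): returned '', offset=16

Answer: 16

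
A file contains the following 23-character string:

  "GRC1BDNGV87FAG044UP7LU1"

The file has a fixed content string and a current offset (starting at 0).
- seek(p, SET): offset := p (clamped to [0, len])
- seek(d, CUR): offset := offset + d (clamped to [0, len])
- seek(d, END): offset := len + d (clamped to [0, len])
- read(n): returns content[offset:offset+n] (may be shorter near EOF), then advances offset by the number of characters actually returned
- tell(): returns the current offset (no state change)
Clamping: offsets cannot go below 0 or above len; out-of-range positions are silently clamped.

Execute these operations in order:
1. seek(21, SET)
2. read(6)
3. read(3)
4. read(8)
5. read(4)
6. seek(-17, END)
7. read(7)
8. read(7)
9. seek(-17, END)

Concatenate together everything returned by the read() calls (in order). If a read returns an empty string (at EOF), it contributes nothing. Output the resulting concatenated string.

Answer: U1NGV87FAG044UP7

Derivation:
After 1 (seek(21, SET)): offset=21
After 2 (read(6)): returned 'U1', offset=23
After 3 (read(3)): returned '', offset=23
After 4 (read(8)): returned '', offset=23
After 5 (read(4)): returned '', offset=23
After 6 (seek(-17, END)): offset=6
After 7 (read(7)): returned 'NGV87FA', offset=13
After 8 (read(7)): returned 'G044UP7', offset=20
After 9 (seek(-17, END)): offset=6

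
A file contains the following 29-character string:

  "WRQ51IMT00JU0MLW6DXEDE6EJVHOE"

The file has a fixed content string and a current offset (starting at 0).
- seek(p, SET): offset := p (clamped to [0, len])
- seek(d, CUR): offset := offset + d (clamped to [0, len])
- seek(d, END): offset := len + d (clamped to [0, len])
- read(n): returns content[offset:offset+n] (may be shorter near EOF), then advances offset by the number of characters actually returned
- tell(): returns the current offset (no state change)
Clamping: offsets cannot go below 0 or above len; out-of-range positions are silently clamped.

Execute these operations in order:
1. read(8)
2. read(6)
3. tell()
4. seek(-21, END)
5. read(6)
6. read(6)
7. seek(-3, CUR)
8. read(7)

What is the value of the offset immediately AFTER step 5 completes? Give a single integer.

Answer: 14

Derivation:
After 1 (read(8)): returned 'WRQ51IMT', offset=8
After 2 (read(6)): returned '00JU0M', offset=14
After 3 (tell()): offset=14
After 4 (seek(-21, END)): offset=8
After 5 (read(6)): returned '00JU0M', offset=14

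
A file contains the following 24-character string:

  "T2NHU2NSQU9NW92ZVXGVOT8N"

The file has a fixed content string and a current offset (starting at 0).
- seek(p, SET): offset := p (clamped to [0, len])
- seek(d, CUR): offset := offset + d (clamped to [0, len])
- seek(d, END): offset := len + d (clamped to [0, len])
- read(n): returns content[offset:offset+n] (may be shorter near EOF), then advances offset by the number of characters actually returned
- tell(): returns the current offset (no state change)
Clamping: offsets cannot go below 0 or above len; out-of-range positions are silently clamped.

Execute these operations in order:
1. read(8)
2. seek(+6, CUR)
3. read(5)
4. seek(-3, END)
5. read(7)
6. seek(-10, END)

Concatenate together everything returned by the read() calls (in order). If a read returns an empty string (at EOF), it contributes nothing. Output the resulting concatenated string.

Answer: T2NHU2NS2ZVXGT8N

Derivation:
After 1 (read(8)): returned 'T2NHU2NS', offset=8
After 2 (seek(+6, CUR)): offset=14
After 3 (read(5)): returned '2ZVXG', offset=19
After 4 (seek(-3, END)): offset=21
After 5 (read(7)): returned 'T8N', offset=24
After 6 (seek(-10, END)): offset=14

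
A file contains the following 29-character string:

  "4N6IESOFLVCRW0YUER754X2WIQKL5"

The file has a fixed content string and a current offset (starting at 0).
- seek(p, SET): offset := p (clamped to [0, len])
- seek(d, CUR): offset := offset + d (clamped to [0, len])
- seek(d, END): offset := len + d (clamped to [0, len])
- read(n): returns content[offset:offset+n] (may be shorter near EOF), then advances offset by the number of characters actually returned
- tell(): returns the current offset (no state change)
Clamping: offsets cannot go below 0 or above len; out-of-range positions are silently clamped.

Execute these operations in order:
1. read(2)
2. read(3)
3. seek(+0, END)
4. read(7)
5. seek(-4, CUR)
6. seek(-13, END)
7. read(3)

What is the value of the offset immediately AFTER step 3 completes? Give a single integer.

Answer: 29

Derivation:
After 1 (read(2)): returned '4N', offset=2
After 2 (read(3)): returned '6IE', offset=5
After 3 (seek(+0, END)): offset=29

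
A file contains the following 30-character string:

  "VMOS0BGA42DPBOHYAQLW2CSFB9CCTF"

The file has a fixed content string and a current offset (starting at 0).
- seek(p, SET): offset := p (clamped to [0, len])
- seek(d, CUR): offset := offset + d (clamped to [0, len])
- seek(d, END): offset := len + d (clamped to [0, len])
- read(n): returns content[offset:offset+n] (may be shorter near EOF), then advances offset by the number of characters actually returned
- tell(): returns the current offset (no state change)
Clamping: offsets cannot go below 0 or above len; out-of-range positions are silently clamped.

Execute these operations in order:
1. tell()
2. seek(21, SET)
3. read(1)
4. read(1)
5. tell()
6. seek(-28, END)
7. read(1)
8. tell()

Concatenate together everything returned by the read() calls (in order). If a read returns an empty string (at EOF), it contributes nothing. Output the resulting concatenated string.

After 1 (tell()): offset=0
After 2 (seek(21, SET)): offset=21
After 3 (read(1)): returned 'C', offset=22
After 4 (read(1)): returned 'S', offset=23
After 5 (tell()): offset=23
After 6 (seek(-28, END)): offset=2
After 7 (read(1)): returned 'O', offset=3
After 8 (tell()): offset=3

Answer: CSO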